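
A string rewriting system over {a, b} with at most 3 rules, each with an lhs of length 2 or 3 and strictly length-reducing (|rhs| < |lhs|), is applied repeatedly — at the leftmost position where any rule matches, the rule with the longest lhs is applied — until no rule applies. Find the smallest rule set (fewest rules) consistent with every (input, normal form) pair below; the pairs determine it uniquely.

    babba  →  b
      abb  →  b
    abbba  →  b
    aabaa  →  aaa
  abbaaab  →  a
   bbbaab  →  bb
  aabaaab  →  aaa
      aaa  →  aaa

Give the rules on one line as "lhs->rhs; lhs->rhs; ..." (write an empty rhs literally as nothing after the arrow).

  | babba => bba => b
  | abb => b
  | abbba => bba => b
  | aabaa => aaa

ab->; ba->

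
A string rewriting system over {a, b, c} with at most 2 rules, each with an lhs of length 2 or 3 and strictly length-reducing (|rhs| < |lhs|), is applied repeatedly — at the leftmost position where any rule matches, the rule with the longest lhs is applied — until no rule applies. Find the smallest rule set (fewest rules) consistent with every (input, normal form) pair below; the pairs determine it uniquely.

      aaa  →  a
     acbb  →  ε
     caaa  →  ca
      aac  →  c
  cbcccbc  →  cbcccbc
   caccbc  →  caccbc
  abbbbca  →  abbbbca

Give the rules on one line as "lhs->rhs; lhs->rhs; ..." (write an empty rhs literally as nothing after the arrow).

aa->; cbb->a

  | aaa => a
  | acbb => aa => ε
  | caaa => ca
  | aac => c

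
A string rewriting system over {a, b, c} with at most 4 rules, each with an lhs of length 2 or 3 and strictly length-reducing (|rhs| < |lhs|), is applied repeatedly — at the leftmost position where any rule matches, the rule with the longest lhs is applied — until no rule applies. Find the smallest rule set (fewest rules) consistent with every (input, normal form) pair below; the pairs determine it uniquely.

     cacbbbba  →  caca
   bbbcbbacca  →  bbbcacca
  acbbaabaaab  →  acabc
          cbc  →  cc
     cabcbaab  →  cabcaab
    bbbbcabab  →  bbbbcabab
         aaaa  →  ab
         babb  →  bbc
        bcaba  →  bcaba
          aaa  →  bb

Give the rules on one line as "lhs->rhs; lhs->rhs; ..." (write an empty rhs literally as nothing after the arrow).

aaa->bb; abb->bc; bba->ab; cb->c

  | cacbbbba => cacbbba => cacbba => cacba => caca
  | bbbcbbacca => bbbcbacca => bbbcacca
  | acbbaabaaab => acbaabaaab => acaabaaab => acaabbbb => acabcbb => acabcb => acabc
  | cbc => cc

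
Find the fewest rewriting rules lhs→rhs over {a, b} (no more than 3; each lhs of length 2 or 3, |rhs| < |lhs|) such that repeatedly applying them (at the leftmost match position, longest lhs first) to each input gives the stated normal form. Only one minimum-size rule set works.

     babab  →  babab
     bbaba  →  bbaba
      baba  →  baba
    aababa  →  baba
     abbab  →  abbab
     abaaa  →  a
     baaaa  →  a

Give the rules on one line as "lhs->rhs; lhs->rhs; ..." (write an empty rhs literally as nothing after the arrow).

aa->; baa->a

  | babab
  | bbaba
  | baba
  | aababa => baba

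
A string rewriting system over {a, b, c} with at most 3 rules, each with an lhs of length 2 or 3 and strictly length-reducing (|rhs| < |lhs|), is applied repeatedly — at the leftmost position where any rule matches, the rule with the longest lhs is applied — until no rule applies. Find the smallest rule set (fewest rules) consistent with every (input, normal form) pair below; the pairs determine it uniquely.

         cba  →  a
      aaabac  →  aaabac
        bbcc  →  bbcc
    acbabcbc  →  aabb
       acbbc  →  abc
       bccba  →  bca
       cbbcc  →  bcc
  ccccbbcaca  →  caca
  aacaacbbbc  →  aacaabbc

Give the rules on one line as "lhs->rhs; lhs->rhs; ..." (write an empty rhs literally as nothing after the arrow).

cb->; cbc->b

  | cba => a
  | aaabac
  | bbcc
  | acbabcbc => aabcbc => aabb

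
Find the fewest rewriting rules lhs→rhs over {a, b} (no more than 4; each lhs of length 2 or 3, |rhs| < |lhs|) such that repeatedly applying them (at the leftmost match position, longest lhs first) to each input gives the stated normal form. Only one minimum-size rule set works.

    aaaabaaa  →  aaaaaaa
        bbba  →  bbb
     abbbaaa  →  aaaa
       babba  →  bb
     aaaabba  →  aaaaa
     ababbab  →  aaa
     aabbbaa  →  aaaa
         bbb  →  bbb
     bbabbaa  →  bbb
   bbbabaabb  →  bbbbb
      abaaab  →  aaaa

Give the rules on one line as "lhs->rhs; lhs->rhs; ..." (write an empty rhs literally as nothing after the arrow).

  | aaaabaaa => aaaaaaa
  | bbba => bbb
  | abbbaaa => abbaaa => abaaa => aaaa
  | babba => bba => bb

ab->a; ba->b; baa->b; bab->b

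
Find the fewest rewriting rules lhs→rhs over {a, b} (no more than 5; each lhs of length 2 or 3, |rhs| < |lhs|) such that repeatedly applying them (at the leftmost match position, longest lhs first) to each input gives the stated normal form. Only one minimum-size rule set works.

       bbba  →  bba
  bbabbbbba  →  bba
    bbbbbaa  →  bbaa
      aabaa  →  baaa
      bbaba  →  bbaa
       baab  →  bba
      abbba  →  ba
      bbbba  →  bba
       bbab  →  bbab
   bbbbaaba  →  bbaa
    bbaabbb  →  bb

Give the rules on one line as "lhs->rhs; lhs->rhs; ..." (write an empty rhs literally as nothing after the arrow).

  | bbba => bba
  | bbabbbbba => bbbbba => bbbba => bbba => bba
  | bbbbbaa => bbbbaa => bbbaa => bbaa
  | aabaa => baaa

aab->ba; aba->aa; abb->; bbb->bb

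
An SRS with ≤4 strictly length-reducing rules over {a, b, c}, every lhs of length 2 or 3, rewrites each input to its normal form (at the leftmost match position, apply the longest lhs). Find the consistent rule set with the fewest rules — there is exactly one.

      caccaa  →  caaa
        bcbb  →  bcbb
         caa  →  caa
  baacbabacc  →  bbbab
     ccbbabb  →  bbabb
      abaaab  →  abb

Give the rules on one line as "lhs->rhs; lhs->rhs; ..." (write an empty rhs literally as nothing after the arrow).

  | caccaa => caaa
  | bcbb
  | caa
  | baacbabacc => bbbabacc => bbbabcc => bbbab

aac->b; aba->ab; cc->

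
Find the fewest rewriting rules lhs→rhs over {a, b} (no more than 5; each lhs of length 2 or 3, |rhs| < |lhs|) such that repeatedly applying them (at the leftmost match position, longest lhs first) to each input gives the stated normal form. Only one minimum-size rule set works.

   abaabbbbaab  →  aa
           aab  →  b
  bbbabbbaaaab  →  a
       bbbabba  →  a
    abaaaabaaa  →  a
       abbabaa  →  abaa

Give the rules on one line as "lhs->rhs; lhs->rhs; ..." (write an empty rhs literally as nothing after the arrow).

aaa->a; aab->b; bab->b; bb->a

  | abaabbbbaab => abbbbbaab => aabbbaab => bbbaab => abaab => abb => aa
  | aab => b
  | bbbabbbaaaab => ababbbaaaab => abbbaaaab => aabaaaab => baaaab => baab => bb => a
  | bbbabba => ababba => abba => aaa => a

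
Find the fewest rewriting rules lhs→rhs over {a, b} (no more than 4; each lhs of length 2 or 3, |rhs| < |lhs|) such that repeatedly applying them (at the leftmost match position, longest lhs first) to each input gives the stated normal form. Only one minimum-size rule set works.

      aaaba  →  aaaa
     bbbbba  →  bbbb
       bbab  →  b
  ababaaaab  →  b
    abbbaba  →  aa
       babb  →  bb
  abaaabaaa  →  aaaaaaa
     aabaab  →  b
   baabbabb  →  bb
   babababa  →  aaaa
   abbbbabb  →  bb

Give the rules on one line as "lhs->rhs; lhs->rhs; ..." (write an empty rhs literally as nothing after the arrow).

  | aaaba => aaaa
  | bbbbba => bbbb
  | bbab => bab => ab => b
  | ababaaaab => aabaaaab => aaaaaab => aaaaab => aaaab => aaab => aab => ab => b

ab->b; aba->aa; ba->; bab->ab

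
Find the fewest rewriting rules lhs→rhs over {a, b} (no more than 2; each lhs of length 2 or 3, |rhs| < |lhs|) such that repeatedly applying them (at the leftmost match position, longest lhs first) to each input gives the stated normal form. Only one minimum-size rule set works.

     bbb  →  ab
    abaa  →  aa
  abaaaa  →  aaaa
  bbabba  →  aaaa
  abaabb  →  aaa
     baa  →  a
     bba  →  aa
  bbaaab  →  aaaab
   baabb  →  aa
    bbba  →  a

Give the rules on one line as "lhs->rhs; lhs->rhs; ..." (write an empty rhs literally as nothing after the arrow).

  | bbb => ab
  | abaa => aa
  | abaaaa => aaaa
  | bbabba => aabba => aaaa

ba->; bb->a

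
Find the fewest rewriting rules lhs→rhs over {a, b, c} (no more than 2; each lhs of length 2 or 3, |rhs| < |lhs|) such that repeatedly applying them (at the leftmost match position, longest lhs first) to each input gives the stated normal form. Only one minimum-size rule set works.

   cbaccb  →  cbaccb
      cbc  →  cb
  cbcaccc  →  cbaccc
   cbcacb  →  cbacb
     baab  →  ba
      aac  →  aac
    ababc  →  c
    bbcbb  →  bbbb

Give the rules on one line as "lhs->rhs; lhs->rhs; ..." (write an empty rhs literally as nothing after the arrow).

ab->; bc->b

  | cbaccb
  | cbc => cb
  | cbcaccc => cbaccc
  | cbcacb => cbacb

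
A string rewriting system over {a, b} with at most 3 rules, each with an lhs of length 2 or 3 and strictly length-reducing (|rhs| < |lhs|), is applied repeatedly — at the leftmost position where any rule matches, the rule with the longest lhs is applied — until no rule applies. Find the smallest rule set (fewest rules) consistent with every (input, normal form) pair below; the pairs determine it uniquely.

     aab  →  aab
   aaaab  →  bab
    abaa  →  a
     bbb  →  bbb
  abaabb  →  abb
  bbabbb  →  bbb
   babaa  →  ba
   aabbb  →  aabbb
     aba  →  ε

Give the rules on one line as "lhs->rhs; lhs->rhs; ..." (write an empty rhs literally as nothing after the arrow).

aaa->b; aba->; bba->

  | aab
  | aaaab => bab
  | abaa => a
  | bbb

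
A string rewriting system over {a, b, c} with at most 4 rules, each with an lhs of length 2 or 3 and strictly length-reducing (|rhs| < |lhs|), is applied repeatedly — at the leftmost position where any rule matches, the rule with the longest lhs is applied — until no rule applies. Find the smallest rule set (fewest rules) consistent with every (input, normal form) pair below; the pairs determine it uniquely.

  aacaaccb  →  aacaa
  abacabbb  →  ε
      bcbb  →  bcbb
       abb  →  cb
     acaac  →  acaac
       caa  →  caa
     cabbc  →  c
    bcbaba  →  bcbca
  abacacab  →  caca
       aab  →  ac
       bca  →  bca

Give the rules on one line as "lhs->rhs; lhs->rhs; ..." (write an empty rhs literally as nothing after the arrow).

  | aacaaccb => aacaa
  | abacabbb => cacabbb => caccbb => cab => cc => ε
  | bcbb
  | abb => cb

ab->c; cc->; ccb->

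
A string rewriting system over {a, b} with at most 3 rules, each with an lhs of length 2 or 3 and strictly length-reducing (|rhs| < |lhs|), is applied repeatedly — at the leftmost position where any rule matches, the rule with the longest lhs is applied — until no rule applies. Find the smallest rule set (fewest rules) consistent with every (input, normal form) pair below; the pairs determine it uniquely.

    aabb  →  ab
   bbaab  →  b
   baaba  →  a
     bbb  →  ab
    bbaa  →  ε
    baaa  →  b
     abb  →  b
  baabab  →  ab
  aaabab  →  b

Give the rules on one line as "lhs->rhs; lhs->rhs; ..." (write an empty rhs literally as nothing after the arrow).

  | aabb => bbb => ab
  | bbaab => aaab => bab => b
  | baaba => aba => a
  | bbb => ab

aa->b; ba->; bb->a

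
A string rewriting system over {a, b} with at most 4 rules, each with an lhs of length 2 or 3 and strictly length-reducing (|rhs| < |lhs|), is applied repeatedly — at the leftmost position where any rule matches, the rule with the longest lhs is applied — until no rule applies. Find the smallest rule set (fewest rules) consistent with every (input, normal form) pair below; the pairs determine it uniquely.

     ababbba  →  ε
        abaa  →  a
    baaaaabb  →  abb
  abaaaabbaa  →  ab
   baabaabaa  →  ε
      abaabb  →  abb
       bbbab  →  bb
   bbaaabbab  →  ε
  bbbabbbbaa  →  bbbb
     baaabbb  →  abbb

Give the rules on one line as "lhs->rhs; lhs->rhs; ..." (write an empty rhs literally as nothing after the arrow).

  | ababbba => abba => aba => aa => ε
  | abaa => a
  | baaaaabb => aaabb => abb
  | abaaaabbaa => aaabbaa => abbaa => ab

aa->; ba->a; baa->; bab->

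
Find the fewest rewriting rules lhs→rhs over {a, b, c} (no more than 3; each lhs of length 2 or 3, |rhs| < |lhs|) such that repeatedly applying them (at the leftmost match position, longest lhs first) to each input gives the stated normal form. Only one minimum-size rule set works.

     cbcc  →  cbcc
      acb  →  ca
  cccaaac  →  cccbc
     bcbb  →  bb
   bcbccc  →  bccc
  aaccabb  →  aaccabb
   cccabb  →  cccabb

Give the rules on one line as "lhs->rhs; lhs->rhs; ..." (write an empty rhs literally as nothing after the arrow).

aaa->b; acb->ca; bcb->b

  | cbcc
  | acb => ca
  | cccaaac => cccbc
  | bcbb => bb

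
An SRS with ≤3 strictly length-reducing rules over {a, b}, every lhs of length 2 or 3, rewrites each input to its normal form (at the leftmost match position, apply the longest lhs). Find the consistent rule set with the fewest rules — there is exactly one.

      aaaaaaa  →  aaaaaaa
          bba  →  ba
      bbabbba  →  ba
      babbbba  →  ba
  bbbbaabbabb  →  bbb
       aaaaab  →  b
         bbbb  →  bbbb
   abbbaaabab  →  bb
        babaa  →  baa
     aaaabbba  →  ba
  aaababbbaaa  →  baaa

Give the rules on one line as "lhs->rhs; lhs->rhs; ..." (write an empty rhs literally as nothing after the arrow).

ab->b; bba->ba

  | aaaaaaa
  | bba => ba
  | bbabbba => babbba => bbbba => bbba => bba => ba
  | babbbba => bbbbba => bbbba => bbba => bba => ba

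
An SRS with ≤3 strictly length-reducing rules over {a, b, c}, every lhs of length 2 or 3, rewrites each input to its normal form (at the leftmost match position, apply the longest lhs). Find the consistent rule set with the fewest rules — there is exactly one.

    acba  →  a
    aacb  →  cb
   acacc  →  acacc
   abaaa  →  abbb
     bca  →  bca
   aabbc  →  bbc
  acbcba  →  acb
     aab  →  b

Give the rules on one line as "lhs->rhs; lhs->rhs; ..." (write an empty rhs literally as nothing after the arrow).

aa->; aaa->bb; cba->

  | acba => a
  | aacb => cb
  | acacc
  | abaaa => abbb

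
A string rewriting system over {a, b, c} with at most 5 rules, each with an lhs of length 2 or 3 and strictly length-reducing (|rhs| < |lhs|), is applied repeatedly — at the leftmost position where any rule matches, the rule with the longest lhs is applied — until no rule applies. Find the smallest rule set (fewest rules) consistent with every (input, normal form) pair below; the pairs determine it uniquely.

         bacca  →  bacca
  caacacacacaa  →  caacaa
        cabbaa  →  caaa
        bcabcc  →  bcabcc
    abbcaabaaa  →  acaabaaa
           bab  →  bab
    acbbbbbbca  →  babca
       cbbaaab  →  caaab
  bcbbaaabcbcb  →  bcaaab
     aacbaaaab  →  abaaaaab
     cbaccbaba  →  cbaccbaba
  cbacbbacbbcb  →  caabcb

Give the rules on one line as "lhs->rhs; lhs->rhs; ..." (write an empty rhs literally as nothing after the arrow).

acb->ba; bb->; cac->c; cbc->b

  | bacca
  | caacacacacaa => caacacacaa => caacacaa => caacaa
  | cabbaa => caaa
  | bcabcc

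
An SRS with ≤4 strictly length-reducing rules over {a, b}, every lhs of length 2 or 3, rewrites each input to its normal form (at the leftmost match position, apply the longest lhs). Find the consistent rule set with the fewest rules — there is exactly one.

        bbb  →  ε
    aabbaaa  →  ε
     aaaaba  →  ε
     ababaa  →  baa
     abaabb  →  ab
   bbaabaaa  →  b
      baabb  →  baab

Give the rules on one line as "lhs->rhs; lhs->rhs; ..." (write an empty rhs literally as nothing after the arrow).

  | bbb => ε
  | aabbaaa => aabaaa => aaa => ε
  | aaaaba => aba => ε
  | ababaa => baa

aaa->; aba->; bb->b; bbb->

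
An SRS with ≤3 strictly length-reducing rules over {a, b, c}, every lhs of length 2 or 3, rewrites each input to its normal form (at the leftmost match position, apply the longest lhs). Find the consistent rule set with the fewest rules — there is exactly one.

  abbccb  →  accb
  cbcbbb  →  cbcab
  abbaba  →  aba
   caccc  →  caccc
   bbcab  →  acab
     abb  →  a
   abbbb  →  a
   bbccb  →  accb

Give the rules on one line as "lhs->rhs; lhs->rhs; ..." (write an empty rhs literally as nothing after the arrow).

  | abbccb => aaccb => accb
  | cbcbbb => cbcab
  | abbaba => aaaba => aaba => aba
  | caccc

aa->a; bb->a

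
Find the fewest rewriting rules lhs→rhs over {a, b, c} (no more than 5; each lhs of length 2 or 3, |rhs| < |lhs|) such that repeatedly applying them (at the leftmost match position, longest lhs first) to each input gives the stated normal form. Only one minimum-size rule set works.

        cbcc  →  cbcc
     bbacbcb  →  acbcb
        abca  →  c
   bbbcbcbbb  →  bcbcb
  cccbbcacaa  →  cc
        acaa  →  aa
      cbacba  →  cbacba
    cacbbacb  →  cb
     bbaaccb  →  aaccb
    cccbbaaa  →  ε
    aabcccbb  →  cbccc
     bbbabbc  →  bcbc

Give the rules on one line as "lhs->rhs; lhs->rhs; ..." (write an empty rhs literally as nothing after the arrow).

aab->cb; ab->c; bb->; ca->

  | cbcc
  | bbacbcb => acbcb
  | abca => cca => c
  | bbbcbcbbb => bcbcbbb => bcbcb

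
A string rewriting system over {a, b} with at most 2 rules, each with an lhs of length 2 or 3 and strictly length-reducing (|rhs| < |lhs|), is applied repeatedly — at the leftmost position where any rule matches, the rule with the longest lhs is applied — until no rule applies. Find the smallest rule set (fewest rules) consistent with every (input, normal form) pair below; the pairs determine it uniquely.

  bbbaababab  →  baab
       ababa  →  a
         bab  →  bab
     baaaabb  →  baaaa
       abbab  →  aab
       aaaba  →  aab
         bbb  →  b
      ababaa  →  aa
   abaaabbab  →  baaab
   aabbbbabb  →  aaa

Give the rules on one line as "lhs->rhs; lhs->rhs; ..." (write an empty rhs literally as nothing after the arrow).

aba->b; bb->

  | bbbaababab => baababab => babbab => baab
  | ababa => bba => a
  | bab
  | baaaabb => baaaa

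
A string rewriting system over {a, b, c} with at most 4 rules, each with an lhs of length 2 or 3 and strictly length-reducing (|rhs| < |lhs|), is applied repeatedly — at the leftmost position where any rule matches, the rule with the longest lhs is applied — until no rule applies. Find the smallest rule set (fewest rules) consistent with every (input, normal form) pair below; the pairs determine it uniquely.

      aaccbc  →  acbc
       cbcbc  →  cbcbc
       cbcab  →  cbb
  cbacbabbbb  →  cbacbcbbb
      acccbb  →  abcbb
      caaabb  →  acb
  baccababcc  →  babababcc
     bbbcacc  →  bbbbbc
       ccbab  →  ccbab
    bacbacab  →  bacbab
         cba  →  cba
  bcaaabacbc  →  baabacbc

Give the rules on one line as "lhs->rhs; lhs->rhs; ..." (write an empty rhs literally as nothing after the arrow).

abb->cb; acc->ab; ca->; cac->bb

  | aaccbc => aabbc => acbc
  | cbcbc
  | cbcab => cbb
  | cbacbabbbb => cbacbcbbb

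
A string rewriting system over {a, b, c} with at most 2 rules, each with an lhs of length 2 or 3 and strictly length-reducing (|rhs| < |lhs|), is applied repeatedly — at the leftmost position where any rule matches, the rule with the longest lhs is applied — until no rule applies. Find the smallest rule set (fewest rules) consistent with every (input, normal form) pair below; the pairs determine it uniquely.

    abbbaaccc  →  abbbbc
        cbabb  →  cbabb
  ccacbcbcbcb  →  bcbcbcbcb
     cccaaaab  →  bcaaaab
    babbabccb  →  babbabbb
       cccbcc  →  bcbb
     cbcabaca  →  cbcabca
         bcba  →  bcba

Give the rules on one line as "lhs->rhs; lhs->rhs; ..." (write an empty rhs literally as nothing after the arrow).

ac->c; cc->b

  | abbbaaccc => abbbaccc => abbbccc => abbbbc
  | cbabb
  | ccacbcbcbcb => bacbcbcbcb => bcbcbcbcb
  | cccaaaab => bcaaaab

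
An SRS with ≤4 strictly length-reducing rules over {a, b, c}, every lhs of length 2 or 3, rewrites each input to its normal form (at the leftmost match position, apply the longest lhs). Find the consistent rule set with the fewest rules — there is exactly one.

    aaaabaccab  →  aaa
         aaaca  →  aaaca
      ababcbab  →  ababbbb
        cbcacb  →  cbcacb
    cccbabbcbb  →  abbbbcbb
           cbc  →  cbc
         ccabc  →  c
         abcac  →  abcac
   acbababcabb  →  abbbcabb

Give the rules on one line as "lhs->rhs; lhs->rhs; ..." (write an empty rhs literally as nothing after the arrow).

  | aaaabaccab => aaaccab => aaaaab => aaa
  | aaaca
  | ababcbab => ababbbb
  | cbcacb

aab->; bba->b; cba->bb; cc->a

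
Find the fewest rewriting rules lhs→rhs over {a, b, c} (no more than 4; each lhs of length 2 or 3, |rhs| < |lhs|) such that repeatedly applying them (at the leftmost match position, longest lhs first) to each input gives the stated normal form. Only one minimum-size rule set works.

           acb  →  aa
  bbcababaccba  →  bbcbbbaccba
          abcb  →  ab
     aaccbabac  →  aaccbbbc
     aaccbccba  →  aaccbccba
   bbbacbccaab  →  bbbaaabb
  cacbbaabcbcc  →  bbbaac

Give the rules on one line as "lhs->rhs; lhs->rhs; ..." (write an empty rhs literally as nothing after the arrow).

aba->bb; abc->a; acb->aa; caa->bb

  | acb => aa
  | bbcababaccba => bbcbbbaccba
  | abcb => ab
  | aaccbabac => aaccbbbc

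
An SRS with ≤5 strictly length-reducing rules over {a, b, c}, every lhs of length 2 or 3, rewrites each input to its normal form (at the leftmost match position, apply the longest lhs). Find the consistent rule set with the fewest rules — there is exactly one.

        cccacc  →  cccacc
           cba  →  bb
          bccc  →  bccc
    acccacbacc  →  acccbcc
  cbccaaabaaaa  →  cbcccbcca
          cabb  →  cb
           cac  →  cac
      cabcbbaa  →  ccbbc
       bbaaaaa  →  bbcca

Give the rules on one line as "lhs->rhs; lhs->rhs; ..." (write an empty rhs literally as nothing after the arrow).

aa->c; ab->; aba->bc; cba->bb

  | cccacc
  | cba => bb
  | bccc
  | acccacbacc => acccabbcc => acccbcc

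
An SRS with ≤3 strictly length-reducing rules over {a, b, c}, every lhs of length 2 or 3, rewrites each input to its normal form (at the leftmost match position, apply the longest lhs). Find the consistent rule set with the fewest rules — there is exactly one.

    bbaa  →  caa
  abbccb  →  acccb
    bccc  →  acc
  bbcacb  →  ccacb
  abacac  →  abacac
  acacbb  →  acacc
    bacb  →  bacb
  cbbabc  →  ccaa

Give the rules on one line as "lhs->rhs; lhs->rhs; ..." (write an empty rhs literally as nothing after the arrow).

  | bbaa => caa
  | abbccb => acccb
  | bccc => acc
  | bbcacb => ccacb

bb->c; bc->a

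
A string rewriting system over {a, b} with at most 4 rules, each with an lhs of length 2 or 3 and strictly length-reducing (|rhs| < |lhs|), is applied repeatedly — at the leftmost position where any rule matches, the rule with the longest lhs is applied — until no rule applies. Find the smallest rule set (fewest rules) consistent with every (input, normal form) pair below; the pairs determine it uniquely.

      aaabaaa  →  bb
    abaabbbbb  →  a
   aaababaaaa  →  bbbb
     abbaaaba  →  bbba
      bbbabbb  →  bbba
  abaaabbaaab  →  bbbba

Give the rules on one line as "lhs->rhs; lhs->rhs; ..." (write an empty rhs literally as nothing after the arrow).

aa->b; ab->a; aba->; abb->a

  | aaabaaa => babaaa => baa => bb
  | abaabbbbb => abbbbb => abbb => ab => a
  | aaababaaaa => bababaaaa => bbaaaa => bbbaa => bbbb
  | abbaaaba => aaaaba => baaba => bbba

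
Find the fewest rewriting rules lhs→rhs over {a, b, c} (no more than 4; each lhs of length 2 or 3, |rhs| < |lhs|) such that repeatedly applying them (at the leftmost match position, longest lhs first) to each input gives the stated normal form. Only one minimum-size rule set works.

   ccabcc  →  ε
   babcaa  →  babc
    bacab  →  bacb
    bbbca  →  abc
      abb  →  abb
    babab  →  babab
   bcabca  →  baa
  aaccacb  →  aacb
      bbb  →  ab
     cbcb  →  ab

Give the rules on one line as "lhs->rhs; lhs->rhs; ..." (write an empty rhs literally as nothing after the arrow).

bbb->ab; ca->c; cac->; cbc->a

  | ccabcc => ccbcc => cac => ε
  | babcaa => babca => babc
  | bacab => bacb
  | bbbca => abca => abc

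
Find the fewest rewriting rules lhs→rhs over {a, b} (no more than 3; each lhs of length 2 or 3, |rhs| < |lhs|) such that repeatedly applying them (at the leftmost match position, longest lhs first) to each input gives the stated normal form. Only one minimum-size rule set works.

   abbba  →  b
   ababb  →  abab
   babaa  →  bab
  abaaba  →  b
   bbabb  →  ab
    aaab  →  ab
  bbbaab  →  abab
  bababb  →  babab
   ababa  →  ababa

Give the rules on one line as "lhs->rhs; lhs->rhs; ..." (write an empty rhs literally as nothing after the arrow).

  | abbba => abba => aab => b
  | ababb => abab
  | babaa => bab
  | abaaba => abba => aab => b

aa->; bb->b; bba->ab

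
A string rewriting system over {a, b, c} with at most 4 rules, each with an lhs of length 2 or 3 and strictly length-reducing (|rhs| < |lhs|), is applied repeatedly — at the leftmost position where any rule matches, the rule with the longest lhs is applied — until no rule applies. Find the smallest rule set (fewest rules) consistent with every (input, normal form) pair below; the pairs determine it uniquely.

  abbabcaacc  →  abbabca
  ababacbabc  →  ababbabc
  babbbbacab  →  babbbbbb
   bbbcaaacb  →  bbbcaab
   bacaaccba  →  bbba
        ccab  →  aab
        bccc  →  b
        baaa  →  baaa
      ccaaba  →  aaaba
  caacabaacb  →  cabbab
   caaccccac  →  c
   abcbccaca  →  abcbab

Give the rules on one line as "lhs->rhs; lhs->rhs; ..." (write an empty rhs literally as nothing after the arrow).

  | abbabcaacc => abbabca
  | ababacbabc => ababbabc
  | babbbbacab => babbbbbb
  | bbbcaaacb => bbbcaab

ac->; aca->b; acc->; cc->a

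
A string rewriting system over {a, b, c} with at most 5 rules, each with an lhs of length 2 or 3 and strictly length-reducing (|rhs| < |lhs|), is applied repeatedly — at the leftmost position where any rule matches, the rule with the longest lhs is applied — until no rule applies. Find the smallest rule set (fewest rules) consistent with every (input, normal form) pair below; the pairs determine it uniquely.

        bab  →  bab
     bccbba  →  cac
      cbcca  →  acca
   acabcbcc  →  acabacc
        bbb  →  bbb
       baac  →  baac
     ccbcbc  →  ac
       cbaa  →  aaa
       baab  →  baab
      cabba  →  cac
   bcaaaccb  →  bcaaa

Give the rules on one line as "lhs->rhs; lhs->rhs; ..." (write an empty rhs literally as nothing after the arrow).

bba->c; bcc->ca; cb->a; ccb->

  | bab
  | bccbba => cabba => cac
  | cbcca => acca
  | acabcbcc => acabacc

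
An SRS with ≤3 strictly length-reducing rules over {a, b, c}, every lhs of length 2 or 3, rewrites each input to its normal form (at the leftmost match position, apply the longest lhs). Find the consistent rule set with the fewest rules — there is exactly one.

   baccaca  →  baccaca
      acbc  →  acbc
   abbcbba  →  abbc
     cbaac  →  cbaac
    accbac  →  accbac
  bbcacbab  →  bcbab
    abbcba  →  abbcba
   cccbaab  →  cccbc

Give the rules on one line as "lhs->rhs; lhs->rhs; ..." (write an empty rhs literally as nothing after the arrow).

  | baccaca
  | acbc
  | abbcbba => abbc
  | cbaac

aab->c; bba->; bca->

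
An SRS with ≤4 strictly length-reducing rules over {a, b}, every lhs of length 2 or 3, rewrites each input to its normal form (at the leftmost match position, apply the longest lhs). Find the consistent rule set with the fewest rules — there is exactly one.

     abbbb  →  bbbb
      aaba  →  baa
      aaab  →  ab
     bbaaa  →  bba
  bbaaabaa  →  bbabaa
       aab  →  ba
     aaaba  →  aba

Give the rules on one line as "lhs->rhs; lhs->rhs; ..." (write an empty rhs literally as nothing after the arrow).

  | abbbb => bbbb
  | aaba => baa
  | aaab => ab
  | bbaaa => bba

aaa->a; aab->ba; abb->bb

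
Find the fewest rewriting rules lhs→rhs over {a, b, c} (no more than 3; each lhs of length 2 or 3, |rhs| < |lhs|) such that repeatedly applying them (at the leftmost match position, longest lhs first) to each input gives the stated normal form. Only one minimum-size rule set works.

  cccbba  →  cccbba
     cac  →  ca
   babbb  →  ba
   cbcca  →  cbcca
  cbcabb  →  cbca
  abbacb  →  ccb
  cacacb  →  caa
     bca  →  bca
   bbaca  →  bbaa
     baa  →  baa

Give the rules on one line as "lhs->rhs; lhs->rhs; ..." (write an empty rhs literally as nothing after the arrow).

ab->a; aba->c; ac->a

  | cccbba
  | cac => ca
  | babbb => babb => bab => ba
  | cbcca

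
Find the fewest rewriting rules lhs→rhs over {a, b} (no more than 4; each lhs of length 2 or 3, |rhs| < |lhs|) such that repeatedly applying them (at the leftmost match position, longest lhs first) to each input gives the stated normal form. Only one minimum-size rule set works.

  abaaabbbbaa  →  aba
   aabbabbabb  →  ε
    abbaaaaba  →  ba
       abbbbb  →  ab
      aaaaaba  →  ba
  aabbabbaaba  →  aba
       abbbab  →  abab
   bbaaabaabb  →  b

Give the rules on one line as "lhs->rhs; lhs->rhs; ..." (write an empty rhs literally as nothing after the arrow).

aa->a; aab->b; bb->; bba->

  | abaaabbbbaa => abaabbbbaa => abbbbbaa => abbbaa => abaa => aba
  | aabbabbabb => bbabbabb => bbabb => bb => ε
  | abbaaaaba => aaaaba => aaaba => aaba => ba
  | abbbbb => abbb => ab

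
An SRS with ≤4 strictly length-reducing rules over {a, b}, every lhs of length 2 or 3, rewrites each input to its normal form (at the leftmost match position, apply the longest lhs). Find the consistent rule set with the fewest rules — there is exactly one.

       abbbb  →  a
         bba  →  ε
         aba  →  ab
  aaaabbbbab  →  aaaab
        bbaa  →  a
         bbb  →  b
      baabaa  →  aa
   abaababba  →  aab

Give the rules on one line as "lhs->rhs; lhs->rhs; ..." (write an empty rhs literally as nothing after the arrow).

ba->b; baa->a; bb->; bba->

  | abbbb => abb => a
  | bba => ε
  | aba => ab
  | aaaabbbbab => aaaabbab => aaaab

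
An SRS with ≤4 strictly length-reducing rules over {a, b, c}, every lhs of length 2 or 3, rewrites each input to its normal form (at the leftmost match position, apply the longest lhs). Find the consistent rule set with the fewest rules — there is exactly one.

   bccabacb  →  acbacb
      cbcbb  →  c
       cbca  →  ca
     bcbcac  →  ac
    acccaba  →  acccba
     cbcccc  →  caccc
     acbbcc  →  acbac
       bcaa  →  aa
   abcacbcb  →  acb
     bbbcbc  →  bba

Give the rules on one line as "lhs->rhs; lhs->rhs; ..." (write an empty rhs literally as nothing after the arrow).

  | bccabacb => acabacb => acbacb
  | cbcbb => cabb => c
  | cbca => ca
  | bcbcac => abcac => bcac => ac

ab->b; abb->; bc->a; bca->a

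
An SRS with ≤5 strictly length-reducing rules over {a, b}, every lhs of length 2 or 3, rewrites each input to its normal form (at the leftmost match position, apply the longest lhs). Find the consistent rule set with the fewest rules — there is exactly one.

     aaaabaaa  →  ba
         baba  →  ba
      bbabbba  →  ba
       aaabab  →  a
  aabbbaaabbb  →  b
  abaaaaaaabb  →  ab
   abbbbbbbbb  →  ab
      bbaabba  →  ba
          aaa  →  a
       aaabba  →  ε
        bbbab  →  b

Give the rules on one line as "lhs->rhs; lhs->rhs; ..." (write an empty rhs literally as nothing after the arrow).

  | aaaabaaa => aabaaa => baaa => ba
  | baba => bba => ba
  | bbabbba => babbba => bbbba => bbba => bba => ba
  | aaabab => abab => abb => a

aa->; abb->a; bab->bb; bb->b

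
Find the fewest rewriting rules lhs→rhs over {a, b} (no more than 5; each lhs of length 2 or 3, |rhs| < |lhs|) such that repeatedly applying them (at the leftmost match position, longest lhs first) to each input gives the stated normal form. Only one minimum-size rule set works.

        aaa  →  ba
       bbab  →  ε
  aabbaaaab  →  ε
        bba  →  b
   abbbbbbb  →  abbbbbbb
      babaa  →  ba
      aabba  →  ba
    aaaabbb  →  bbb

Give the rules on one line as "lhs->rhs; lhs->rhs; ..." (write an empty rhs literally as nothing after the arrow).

  | aaa => ba
  | bbab => aab => ε
  | aabbaaaab => baaaab => aab => ε
  | bba => aa => b

aa->b; aab->; baa->; bba->aa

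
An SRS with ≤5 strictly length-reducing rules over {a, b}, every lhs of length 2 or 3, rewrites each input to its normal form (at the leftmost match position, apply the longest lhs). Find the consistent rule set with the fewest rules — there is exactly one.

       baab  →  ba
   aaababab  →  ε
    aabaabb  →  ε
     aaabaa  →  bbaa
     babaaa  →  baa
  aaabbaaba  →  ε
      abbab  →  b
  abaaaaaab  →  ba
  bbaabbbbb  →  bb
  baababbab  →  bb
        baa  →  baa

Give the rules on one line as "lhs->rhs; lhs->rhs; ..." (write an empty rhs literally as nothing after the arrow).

aaa->b; ab->; aba->; bbb->ab

  | baab => ba
  | aaababab => bbabab => bbb => ab => ε
  | aabaabb => aabb => ab => ε
  | aaabaa => bbaa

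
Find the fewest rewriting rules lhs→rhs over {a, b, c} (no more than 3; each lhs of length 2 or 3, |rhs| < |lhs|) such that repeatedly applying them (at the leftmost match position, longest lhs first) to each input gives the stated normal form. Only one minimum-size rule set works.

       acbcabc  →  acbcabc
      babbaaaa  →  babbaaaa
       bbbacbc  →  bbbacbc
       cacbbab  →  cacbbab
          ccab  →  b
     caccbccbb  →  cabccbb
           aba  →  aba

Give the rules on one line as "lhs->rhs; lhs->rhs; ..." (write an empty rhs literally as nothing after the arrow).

  | acbcabc
  | babbaaaa
  | bbbacbc
  | cacbbab

acc->a; cca->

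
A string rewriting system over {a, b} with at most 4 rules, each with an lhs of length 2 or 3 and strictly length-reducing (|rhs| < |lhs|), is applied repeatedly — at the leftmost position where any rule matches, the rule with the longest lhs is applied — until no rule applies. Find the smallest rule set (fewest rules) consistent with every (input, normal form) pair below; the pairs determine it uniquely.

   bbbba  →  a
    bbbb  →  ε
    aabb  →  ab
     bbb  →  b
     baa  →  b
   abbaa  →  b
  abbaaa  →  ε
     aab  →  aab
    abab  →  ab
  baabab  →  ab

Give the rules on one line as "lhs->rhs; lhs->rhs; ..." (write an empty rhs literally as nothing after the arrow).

abb->b; ba->; baa->b; bb->

  | bbbba => bba => a
  | bbbb => bb => ε
  | aabb => ab
  | bbb => b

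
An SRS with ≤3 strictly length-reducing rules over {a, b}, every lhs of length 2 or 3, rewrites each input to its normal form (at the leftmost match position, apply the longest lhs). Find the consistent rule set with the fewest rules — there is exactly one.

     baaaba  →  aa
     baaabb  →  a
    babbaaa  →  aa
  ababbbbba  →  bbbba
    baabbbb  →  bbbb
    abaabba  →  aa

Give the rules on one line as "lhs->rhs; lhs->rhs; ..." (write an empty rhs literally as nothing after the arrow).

  | baaaba => aba => aa
  | baaabb => abb => ab => a
  | babbaaa => babaaa => baaaa => aa
  | ababbbbba => aabbbbba => bbbba

aab->; ab->a; baa->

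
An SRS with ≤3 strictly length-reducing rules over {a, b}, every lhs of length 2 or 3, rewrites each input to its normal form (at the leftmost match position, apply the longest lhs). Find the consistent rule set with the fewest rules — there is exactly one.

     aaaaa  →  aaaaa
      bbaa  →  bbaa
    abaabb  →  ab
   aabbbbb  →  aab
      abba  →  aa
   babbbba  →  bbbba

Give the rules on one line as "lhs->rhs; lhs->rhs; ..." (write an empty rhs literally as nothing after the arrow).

  | aaaaa
  | bbaa
  | abaabb => ababb => abbb => ab
  | aabbbbb => aabbb => aab

aba->ab; abb->a; bab->b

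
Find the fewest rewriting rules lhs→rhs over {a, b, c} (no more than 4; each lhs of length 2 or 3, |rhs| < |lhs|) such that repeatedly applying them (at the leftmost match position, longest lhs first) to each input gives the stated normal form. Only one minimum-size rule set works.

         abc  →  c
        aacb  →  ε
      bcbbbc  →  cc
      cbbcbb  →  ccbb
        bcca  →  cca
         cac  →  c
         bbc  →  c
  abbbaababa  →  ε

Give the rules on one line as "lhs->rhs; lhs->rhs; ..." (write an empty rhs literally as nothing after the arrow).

ab->; ac->; ba->; bc->c

  | abc => c
  | aacb => ab => ε
  | bcbbbc => cbbbc => cbbc => cbc => cc
  | cbbcbb => cbcbb => ccbb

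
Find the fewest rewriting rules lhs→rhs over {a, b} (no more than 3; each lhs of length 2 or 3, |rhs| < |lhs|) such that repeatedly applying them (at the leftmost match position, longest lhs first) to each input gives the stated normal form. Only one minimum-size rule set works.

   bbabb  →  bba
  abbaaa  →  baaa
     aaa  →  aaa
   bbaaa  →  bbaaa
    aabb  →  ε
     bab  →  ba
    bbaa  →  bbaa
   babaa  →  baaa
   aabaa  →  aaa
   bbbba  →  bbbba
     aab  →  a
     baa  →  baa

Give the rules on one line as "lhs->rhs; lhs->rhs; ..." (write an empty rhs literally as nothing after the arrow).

ab->; bab->ba

  | bbabb => bbab => bba
  | abbaaa => baaa
  | aaa
  | bbaaa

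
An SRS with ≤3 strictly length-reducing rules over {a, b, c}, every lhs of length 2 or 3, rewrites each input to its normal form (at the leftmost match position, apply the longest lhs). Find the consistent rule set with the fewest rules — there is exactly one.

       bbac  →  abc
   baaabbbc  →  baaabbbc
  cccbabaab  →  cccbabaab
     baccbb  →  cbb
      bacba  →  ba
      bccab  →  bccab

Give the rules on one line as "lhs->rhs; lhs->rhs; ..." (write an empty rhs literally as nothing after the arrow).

  | bbac => abc
  | baaabbbc
  | cccbabaab
  | baccbb => cbb

bac->; bba->ab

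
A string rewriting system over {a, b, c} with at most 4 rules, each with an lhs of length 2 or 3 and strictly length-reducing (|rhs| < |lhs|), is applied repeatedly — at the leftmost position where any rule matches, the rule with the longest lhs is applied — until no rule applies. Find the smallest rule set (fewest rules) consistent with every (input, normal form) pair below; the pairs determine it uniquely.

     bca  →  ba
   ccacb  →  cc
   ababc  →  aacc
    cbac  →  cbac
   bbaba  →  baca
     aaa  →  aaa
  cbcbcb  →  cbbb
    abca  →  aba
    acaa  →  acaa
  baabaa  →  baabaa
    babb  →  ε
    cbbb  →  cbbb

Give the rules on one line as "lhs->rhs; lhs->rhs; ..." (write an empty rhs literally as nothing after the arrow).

  | bca => ba
  | ccacb => cc
  | ababc => aacc
  | cbac

acb->; bab->ac; bc->b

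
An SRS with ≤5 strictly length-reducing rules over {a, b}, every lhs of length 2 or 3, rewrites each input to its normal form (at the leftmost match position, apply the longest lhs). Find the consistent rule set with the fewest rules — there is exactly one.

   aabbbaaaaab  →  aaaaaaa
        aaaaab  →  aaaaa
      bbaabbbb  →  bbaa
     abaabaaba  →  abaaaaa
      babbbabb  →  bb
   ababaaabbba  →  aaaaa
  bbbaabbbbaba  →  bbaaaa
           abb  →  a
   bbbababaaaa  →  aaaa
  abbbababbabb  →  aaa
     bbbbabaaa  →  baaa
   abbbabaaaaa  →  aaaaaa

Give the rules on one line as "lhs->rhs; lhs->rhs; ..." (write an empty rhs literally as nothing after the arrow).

  | aabbbaaaaab => aabbaaaaab => aabaaaaab => aaaaaaab => aaaaaaa
  | aaaaab => aaaaa
  | bbaabbbb => bbaabbb => bbaabb => bbaab => bbaa
  | abaabaaba => abaaaaba => abaaaaa

aab->aa; abb->a; bab->; bbb->bb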